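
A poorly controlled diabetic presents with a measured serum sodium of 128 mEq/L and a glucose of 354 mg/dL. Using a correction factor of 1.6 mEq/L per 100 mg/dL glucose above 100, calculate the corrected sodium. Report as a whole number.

Corrected Na = measured Na + 1.6 · (glucose − 100)/100
= 128 + 1.6 · (354 − 100)/100
= 128 + 4.1
= 132.1 mEq/L

132 mEq/L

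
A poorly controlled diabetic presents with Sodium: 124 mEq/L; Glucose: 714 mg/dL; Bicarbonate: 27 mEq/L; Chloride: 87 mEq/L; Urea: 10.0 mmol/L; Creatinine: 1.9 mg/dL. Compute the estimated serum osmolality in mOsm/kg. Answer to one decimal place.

Calculated osmolality = 2·Na + glucose/18 + urea
= 2·124 + 714/18 + 10
= 248 + 39.67 + 10
= 297.67 mOsm/kg

297.7 mOsm/kg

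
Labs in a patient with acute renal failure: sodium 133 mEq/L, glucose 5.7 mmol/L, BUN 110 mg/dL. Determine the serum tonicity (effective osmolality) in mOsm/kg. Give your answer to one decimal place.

Effective osmolality excludes urea (freely permeant across cell membranes):
2·Na + glucose
= 2·133 + 5.7
= 266 + 5.7
= 271.7 mOsm/kg

271.7 mOsm/kg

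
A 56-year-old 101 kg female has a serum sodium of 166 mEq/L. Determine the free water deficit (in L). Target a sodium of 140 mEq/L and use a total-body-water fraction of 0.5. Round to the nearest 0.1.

TBW = 0.5 · 101 = 50.5 L
Free water deficit = TBW · (Na/140 − 1)
= 50.5 · (166/140 − 1)
= 50.5 · 0.1857
= 9.38 L

9.4 L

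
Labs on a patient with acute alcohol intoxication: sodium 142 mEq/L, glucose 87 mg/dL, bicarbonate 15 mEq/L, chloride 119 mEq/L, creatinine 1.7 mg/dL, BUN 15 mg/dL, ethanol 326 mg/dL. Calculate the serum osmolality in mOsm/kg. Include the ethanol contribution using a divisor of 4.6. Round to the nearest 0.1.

Calculated osmolality = 2·Na + glucose/18 + BUN/2.8 + ethanol/4.6
= 2·142 + 87/18 + 15/2.8 + 326/4.6
= 284 + 4.83 + 5.36 + 70.87
= 365.06 mOsm/kg

365.1 mOsm/kg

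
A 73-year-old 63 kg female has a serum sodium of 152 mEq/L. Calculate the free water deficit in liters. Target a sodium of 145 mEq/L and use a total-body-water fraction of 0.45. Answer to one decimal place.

TBW = 0.45 · 63 = 28.35 L
Free water deficit = TBW · (Na/145 − 1)
= 28.35 · (152/145 − 1)
= 28.35 · 0.0483
= 1.37 L

1.4 L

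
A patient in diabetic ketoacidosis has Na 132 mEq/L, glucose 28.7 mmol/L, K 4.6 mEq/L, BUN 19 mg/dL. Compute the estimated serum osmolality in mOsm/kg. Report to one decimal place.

299.5 mOsm/kg

Calculated osmolality = 2·Na + glucose + BUN/2.8
= 2·132 + 28.7 + 19/2.8
= 264 + 28.70 + 6.79
= 299.49 mOsm/kg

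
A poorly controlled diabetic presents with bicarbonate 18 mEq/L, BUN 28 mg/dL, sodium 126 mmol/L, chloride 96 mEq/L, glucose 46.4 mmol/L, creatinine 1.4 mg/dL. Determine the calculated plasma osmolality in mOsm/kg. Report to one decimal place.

Calculated osmolality = 2·Na + glucose + BUN/2.8
= 2·126 + 46.4 + 28/2.8
= 252 + 46.40 + 10
= 308.4 mOsm/kg

308.4 mOsm/kg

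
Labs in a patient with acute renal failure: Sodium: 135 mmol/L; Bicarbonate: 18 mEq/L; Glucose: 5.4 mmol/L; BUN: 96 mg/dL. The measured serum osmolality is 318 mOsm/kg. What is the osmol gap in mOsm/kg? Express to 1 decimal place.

Calculated osmolality = 2·Na + glucose + BUN/2.8
= 2·135 + 5.4 + 96/2.8
= 270 + 5.40 + 34.29
= 309.69 mOsm/kg ≈ 309.7 mOsm/kg
Osmolar gap = measured − calculated = 318 − 309.7 = 8.3 mOsm/kg

8.3 mOsm/kg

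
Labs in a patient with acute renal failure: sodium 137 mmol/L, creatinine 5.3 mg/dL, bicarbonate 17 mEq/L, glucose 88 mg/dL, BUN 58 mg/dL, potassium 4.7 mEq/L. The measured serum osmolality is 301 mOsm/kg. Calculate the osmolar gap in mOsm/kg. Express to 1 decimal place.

Calculated osmolality = 2·Na + glucose/18 + BUN/2.8
= 2·137 + 88/18 + 58/2.8
= 274 + 4.89 + 20.71
= 299.6 mOsm/kg ≈ 299.6 mOsm/kg
Osmolar gap = measured − calculated = 301 − 299.6 = 1.4 mOsm/kg

1.4 mOsm/kg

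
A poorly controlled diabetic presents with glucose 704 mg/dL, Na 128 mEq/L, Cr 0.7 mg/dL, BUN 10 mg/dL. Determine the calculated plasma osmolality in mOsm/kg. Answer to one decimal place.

Calculated osmolality = 2·Na + glucose/18 + BUN/2.8
= 2·128 + 704/18 + 10/2.8
= 256 + 39.11 + 3.57
= 298.68 mOsm/kg

298.7 mOsm/kg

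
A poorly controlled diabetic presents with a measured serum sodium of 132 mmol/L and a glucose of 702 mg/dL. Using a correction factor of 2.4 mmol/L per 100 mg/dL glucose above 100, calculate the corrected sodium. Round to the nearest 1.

Corrected Na = measured Na + 2.4 · (glucose − 100)/100
= 132 + 2.4 · (702 − 100)/100
= 132 + 14.4
= 146.4 mmol/L

146 mmol/L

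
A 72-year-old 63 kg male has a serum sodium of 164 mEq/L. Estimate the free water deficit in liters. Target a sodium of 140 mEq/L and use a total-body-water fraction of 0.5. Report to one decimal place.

TBW = 0.5 · 63 = 31.5 L
Free water deficit = TBW · (Na/140 − 1)
= 31.5 · (164/140 − 1)
= 31.5 · 0.1714
= 5.4 L

5.4 L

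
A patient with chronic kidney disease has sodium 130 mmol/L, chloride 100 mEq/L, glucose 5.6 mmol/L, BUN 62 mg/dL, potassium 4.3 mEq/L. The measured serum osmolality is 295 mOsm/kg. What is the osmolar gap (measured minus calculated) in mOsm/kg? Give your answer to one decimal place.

7.3 mOsm/kg

Calculated osmolality = 2·Na + glucose + BUN/2.8
= 2·130 + 5.6 + 62/2.8
= 260 + 5.60 + 22.14
= 287.74 mOsm/kg ≈ 287.7 mOsm/kg
Osmolar gap = measured − calculated = 295 − 287.7 = 7.3 mOsm/kg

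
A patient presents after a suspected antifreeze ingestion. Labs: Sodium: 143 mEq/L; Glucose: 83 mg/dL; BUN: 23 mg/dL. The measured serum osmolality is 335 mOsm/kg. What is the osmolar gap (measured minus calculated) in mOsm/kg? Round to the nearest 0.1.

Calculated osmolality = 2·Na + glucose/18 + BUN/2.8
= 2·143 + 83/18 + 23/2.8
= 286 + 4.61 + 8.21
= 298.82 mOsm/kg ≈ 298.8 mOsm/kg
Osmolar gap = measured − calculated = 335 − 298.8 = 36.2 mOsm/kg

36.2 mOsm/kg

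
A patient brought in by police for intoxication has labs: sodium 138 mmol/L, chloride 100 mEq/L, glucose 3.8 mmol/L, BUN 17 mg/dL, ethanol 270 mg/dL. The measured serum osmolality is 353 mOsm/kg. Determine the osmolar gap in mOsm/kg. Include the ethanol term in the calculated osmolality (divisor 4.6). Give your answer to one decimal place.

8.4 mOsm/kg

Calculated osmolality = 2·Na + glucose + BUN/2.8 + ethanol/4.6
= 2·138 + 3.8 + 17/2.8 + 270/4.6
= 276 + 3.80 + 6.07 + 58.70
= 344.57 mOsm/kg ≈ 344.6 mOsm/kg
Osmolar gap = measured − calculated = 353 − 344.6 = 8.4 mOsm/kg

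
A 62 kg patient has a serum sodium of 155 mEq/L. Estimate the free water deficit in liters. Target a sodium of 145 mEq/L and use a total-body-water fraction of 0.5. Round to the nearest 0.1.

TBW = 0.5 · 62 = 31 L
Free water deficit = TBW · (Na/145 − 1)
= 31 · (155/145 − 1)
= 31 · 0.069
= 2.14 L

2.1 L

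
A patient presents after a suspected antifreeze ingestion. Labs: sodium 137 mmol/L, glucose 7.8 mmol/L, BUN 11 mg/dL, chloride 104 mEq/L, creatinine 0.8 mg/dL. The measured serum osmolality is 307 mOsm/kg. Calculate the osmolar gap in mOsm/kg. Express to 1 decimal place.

Calculated osmolality = 2·Na + glucose + BUN/2.8
= 2·137 + 7.8 + 11/2.8
= 274 + 7.80 + 3.93
= 285.73 mOsm/kg ≈ 285.7 mOsm/kg
Osmolar gap = measured − calculated = 307 − 285.7 = 21.3 mOsm/kg

21.3 mOsm/kg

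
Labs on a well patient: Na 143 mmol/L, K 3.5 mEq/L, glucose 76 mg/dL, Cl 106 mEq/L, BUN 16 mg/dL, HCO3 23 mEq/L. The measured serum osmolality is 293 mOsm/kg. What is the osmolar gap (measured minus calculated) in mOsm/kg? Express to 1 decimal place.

-2.9 mOsm/kg

Calculated osmolality = 2·Na + glucose/18 + BUN/2.8
= 2·143 + 76/18 + 16/2.8
= 286 + 4.22 + 5.71
= 295.93 mOsm/kg ≈ 295.9 mOsm/kg
Osmolar gap = measured − calculated = 293 − 295.9 = -2.9 mOsm/kg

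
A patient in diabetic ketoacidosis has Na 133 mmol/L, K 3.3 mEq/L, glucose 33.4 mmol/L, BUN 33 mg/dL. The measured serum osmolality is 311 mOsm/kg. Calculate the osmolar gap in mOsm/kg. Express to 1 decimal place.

Calculated osmolality = 2·Na + glucose + BUN/2.8
= 2·133 + 33.4 + 33/2.8
= 266 + 33.40 + 11.79
= 311.19 mOsm/kg ≈ 311.2 mOsm/kg
Osmolar gap = measured − calculated = 311 − 311.2 = -0.2 mOsm/kg

-0.2 mOsm/kg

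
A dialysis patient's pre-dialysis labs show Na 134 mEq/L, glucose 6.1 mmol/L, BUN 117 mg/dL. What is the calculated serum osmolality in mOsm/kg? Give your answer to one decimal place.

Calculated osmolality = 2·Na + glucose + BUN/2.8
= 2·134 + 6.1 + 117/2.8
= 268 + 6.10 + 41.79
= 315.89 mOsm/kg

315.9 mOsm/kg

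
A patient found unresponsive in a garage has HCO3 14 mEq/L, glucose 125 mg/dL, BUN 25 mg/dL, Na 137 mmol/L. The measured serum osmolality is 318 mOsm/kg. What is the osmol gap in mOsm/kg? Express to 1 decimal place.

Calculated osmolality = 2·Na + glucose/18 + BUN/2.8
= 2·137 + 125/18 + 25/2.8
= 274 + 6.94 + 8.93
= 289.87 mOsm/kg ≈ 289.9 mOsm/kg
Osmolar gap = measured − calculated = 318 − 289.9 = 28.1 mOsm/kg

28.1 mOsm/kg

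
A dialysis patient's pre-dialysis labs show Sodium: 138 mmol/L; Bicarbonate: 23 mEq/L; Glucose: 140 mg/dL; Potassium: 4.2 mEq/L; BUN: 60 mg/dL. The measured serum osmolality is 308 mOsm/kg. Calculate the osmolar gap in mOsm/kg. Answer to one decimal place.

Calculated osmolality = 2·Na + glucose/18 + BUN/2.8
= 2·138 + 140/18 + 60/2.8
= 276 + 7.78 + 21.43
= 305.21 mOsm/kg ≈ 305.2 mOsm/kg
Osmolar gap = measured − calculated = 308 − 305.2 = 2.8 mOsm/kg

2.8 mOsm/kg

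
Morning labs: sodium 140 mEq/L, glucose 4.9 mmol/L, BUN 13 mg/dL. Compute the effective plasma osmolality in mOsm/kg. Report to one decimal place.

284.9 mOsm/kg

Effective osmolality excludes urea (freely permeant across cell membranes):
2·Na + glucose
= 2·140 + 4.9
= 280 + 4.9
= 284.9 mOsm/kg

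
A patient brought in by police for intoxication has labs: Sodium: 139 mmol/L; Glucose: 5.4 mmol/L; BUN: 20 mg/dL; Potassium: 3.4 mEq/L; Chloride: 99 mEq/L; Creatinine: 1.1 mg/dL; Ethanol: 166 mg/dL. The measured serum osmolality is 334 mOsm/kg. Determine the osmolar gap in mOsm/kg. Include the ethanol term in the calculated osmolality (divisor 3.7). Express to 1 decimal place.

-1.4 mOsm/kg

Calculated osmolality = 2·Na + glucose + BUN/2.8 + ethanol/3.7
= 2·139 + 5.4 + 20/2.8 + 166/3.7
= 278 + 5.40 + 7.14 + 44.86
= 335.4 mOsm/kg ≈ 335.4 mOsm/kg
Osmolar gap = measured − calculated = 334 − 335.4 = -1.4 mOsm/kg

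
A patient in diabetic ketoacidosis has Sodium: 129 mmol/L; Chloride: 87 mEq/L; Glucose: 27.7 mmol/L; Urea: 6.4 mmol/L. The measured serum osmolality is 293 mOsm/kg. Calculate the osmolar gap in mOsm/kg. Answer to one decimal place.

0.9 mOsm/kg

Calculated osmolality = 2·Na + glucose + urea
= 2·129 + 27.7 + 6.4
= 258 + 27.70 + 6.40
= 292.1 mOsm/kg ≈ 292.1 mOsm/kg
Osmolar gap = measured − calculated = 293 − 292.1 = 0.9 mOsm/kg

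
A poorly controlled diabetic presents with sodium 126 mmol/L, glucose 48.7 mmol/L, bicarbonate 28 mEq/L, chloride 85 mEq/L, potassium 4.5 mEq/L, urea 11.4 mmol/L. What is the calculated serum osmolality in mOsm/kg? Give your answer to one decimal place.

Calculated osmolality = 2·Na + glucose + urea
= 2·126 + 48.7 + 11.4
= 252 + 48.70 + 11.40
= 312.1 mOsm/kg

312.1 mOsm/kg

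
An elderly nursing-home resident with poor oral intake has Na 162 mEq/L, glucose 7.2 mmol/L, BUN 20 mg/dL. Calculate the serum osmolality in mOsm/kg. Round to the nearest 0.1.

338.3 mOsm/kg

Calculated osmolality = 2·Na + glucose + BUN/2.8
= 2·162 + 7.2 + 20/2.8
= 324 + 7.20 + 7.14
= 338.34 mOsm/kg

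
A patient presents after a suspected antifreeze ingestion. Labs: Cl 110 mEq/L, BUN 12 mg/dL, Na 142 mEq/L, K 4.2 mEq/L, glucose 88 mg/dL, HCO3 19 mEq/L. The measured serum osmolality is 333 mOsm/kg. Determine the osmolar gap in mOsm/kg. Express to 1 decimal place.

39.8 mOsm/kg

Calculated osmolality = 2·Na + glucose/18 + BUN/2.8
= 2·142 + 88/18 + 12/2.8
= 284 + 4.89 + 4.29
= 293.18 mOsm/kg ≈ 293.2 mOsm/kg
Osmolar gap = measured − calculated = 333 − 293.2 = 39.8 mOsm/kg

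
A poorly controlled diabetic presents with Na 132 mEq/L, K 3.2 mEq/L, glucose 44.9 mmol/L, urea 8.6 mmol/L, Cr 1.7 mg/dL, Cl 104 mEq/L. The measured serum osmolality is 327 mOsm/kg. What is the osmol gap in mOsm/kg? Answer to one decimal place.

Calculated osmolality = 2·Na + glucose + urea
= 2·132 + 44.9 + 8.6
= 264 + 44.90 + 8.60
= 317.5 mOsm/kg ≈ 317.5 mOsm/kg
Osmolar gap = measured − calculated = 327 − 317.5 = 9.5 mOsm/kg

9.5 mOsm/kg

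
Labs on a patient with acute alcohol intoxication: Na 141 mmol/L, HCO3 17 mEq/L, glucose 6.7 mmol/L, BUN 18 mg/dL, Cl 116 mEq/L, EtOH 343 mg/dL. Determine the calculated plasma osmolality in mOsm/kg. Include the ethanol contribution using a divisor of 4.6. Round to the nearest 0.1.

369.7 mOsm/kg

Calculated osmolality = 2·Na + glucose + BUN/2.8 + ethanol/4.6
= 2·141 + 6.7 + 18/2.8 + 343/4.6
= 282 + 6.70 + 6.43 + 74.57
= 369.7 mOsm/kg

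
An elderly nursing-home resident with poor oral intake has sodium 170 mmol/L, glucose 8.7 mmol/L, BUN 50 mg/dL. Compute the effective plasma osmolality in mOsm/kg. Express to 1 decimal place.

Effective osmolality excludes urea (freely permeant across cell membranes):
2·Na + glucose
= 2·170 + 8.7
= 340 + 8.7
= 348.7 mOsm/kg

348.7 mOsm/kg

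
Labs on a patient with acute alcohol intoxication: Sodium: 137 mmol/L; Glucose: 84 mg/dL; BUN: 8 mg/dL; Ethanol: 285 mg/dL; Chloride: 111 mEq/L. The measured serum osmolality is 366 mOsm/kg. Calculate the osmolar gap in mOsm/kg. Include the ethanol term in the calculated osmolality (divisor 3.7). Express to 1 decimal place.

7.4 mOsm/kg

Calculated osmolality = 2·Na + glucose/18 + BUN/2.8 + ethanol/3.7
= 2·137 + 84/18 + 8/2.8 + 285/3.7
= 274 + 4.67 + 2.86 + 77.03
= 358.56 mOsm/kg ≈ 358.6 mOsm/kg
Osmolar gap = measured − calculated = 366 − 358.6 = 7.4 mOsm/kg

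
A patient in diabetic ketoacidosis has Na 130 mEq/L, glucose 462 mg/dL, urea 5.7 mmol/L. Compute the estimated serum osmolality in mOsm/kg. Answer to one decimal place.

291.4 mOsm/kg

Calculated osmolality = 2·Na + glucose/18 + urea
= 2·130 + 462/18 + 5.7
= 260 + 25.67 + 5.70
= 291.37 mOsm/kg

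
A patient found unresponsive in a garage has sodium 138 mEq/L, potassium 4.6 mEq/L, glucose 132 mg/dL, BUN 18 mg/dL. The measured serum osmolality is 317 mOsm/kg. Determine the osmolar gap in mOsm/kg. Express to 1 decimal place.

27.2 mOsm/kg

Calculated osmolality = 2·Na + glucose/18 + BUN/2.8
= 2·138 + 132/18 + 18/2.8
= 276 + 7.33 + 6.43
= 289.76 mOsm/kg ≈ 289.8 mOsm/kg
Osmolar gap = measured − calculated = 317 − 289.8 = 27.2 mOsm/kg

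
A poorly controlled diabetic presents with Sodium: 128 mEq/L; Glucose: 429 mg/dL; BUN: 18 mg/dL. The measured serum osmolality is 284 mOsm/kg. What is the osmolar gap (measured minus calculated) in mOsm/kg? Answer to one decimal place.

-2.3 mOsm/kg

Calculated osmolality = 2·Na + glucose/18 + BUN/2.8
= 2·128 + 429/18 + 18/2.8
= 256 + 23.83 + 6.43
= 286.26 mOsm/kg ≈ 286.3 mOsm/kg
Osmolar gap = measured − calculated = 284 − 286.3 = -2.3 mOsm/kg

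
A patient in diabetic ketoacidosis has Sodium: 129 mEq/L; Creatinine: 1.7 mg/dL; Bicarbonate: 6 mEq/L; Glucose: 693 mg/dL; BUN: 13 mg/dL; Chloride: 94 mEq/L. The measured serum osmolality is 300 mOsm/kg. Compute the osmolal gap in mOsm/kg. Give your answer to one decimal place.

-1.1 mOsm/kg

Calculated osmolality = 2·Na + glucose/18 + BUN/2.8
= 2·129 + 693/18 + 13/2.8
= 258 + 38.50 + 4.64
= 301.14 mOsm/kg ≈ 301.1 mOsm/kg
Osmolar gap = measured − calculated = 300 − 301.1 = -1.1 mOsm/kg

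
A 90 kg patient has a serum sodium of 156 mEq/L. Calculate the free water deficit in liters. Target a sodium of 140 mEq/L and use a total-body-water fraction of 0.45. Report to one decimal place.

4.6 L

TBW = 0.45 · 90 = 40.5 L
Free water deficit = TBW · (Na/140 − 1)
= 40.5 · (156/140 − 1)
= 40.5 · 0.1143
= 4.63 L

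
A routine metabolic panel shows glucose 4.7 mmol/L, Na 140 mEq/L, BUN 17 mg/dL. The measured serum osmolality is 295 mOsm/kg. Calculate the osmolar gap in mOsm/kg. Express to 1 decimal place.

4.2 mOsm/kg

Calculated osmolality = 2·Na + glucose + BUN/2.8
= 2·140 + 4.7 + 17/2.8
= 280 + 4.70 + 6.07
= 290.77 mOsm/kg ≈ 290.8 mOsm/kg
Osmolar gap = measured − calculated = 295 − 290.8 = 4.2 mOsm/kg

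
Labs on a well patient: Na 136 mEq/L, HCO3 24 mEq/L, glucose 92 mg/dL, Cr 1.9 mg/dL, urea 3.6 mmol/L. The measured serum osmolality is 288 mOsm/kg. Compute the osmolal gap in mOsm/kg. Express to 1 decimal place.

Calculated osmolality = 2·Na + glucose/18 + urea
= 2·136 + 92/18 + 3.6
= 272 + 5.11 + 3.60
= 280.71 mOsm/kg ≈ 280.7 mOsm/kg
Osmolar gap = measured − calculated = 288 − 280.7 = 7.3 mOsm/kg

7.3 mOsm/kg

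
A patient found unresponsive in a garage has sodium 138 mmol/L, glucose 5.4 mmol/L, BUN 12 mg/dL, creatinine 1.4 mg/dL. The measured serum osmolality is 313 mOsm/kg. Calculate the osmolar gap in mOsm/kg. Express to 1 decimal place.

27.3 mOsm/kg

Calculated osmolality = 2·Na + glucose + BUN/2.8
= 2·138 + 5.4 + 12/2.8
= 276 + 5.40 + 4.29
= 285.69 mOsm/kg ≈ 285.7 mOsm/kg
Osmolar gap = measured − calculated = 313 − 285.7 = 27.3 mOsm/kg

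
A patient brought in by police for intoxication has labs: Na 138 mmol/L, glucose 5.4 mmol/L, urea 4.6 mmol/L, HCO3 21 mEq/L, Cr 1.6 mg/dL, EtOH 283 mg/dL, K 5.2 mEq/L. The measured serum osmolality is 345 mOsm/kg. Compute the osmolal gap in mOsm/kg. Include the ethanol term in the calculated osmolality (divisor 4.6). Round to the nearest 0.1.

-2.5 mOsm/kg

Calculated osmolality = 2·Na + glucose + urea + ethanol/4.6
= 2·138 + 5.4 + 4.6 + 283/4.6
= 276 + 5.40 + 4.60 + 61.52
= 347.52 mOsm/kg ≈ 347.5 mOsm/kg
Osmolar gap = measured − calculated = 345 − 347.5 = -2.5 mOsm/kg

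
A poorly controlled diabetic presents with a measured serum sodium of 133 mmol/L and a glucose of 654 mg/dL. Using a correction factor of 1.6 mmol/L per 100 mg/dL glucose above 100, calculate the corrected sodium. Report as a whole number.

Corrected Na = measured Na + 1.6 · (glucose − 100)/100
= 133 + 1.6 · (654 − 100)/100
= 133 + 8.9
= 141.9 mmol/L

142 mmol/L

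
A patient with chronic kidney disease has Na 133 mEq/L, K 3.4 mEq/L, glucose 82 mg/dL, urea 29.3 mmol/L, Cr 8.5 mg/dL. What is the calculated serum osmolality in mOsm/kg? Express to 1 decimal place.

299.9 mOsm/kg

Calculated osmolality = 2·Na + glucose/18 + urea
= 2·133 + 82/18 + 29.3
= 266 + 4.56 + 29.30
= 299.86 mOsm/kg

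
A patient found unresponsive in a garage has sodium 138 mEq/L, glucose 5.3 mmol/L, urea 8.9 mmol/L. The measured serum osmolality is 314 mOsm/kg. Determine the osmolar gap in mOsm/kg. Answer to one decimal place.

23.8 mOsm/kg

Calculated osmolality = 2·Na + glucose + urea
= 2·138 + 5.3 + 8.9
= 276 + 5.30 + 8.90
= 290.2 mOsm/kg ≈ 290.2 mOsm/kg
Osmolar gap = measured − calculated = 314 − 290.2 = 23.8 mOsm/kg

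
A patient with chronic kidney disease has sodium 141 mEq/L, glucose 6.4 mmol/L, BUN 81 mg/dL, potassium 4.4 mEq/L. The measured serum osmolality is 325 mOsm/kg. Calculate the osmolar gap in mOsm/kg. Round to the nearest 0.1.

7.7 mOsm/kg

Calculated osmolality = 2·Na + glucose + BUN/2.8
= 2·141 + 6.4 + 81/2.8
= 282 + 6.40 + 28.93
= 317.33 mOsm/kg ≈ 317.3 mOsm/kg
Osmolar gap = measured − calculated = 325 − 317.3 = 7.7 mOsm/kg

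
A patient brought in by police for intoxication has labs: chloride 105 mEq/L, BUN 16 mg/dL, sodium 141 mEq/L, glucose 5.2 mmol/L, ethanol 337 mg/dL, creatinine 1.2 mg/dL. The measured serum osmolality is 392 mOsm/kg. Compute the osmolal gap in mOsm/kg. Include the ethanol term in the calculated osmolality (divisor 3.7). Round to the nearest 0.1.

Calculated osmolality = 2·Na + glucose + BUN/2.8 + ethanol/3.7
= 2·141 + 5.2 + 16/2.8 + 337/3.7
= 282 + 5.20 + 5.71 + 91.08
= 383.99 mOsm/kg ≈ 384.0 mOsm/kg
Osmolar gap = measured − calculated = 392 − 384.0 = 8.0 mOsm/kg

8.0 mOsm/kg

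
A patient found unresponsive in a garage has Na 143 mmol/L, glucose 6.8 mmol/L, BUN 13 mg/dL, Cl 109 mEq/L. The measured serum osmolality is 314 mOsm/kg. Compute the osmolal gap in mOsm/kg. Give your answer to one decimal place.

16.6 mOsm/kg

Calculated osmolality = 2·Na + glucose + BUN/2.8
= 2·143 + 6.8 + 13/2.8
= 286 + 6.80 + 4.64
= 297.44 mOsm/kg ≈ 297.4 mOsm/kg
Osmolar gap = measured − calculated = 314 − 297.4 = 16.6 mOsm/kg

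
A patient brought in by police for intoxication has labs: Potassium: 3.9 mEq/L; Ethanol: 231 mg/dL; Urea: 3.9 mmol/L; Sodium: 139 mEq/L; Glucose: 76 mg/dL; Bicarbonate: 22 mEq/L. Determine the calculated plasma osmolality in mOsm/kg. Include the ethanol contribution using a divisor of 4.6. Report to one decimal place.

336.3 mOsm/kg

Calculated osmolality = 2·Na + glucose/18 + urea + ethanol/4.6
= 2·139 + 76/18 + 3.9 + 231/4.6
= 278 + 4.22 + 3.90 + 50.22
= 336.34 mOsm/kg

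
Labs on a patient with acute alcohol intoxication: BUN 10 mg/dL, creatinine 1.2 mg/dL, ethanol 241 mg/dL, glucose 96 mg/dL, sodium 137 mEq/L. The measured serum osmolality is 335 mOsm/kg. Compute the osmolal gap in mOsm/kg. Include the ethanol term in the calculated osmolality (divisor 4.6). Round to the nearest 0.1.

Calculated osmolality = 2·Na + glucose/18 + BUN/2.8 + ethanol/4.6
= 2·137 + 96/18 + 10/2.8 + 241/4.6
= 274 + 5.33 + 3.57 + 52.39
= 335.29 mOsm/kg ≈ 335.3 mOsm/kg
Osmolar gap = measured − calculated = 335 − 335.3 = -0.3 mOsm/kg

-0.3 mOsm/kg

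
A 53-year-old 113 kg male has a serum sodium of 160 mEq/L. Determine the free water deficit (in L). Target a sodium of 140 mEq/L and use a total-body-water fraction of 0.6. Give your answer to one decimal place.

9.7 L

TBW = 0.6 · 113 = 67.8 L
Free water deficit = TBW · (Na/140 − 1)
= 67.8 · (160/140 − 1)
= 67.8 · 0.1429
= 9.69 L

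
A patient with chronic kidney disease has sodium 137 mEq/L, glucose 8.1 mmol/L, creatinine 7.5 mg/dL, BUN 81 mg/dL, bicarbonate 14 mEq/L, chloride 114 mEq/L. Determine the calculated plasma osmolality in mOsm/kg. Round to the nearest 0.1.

311.0 mOsm/kg

Calculated osmolality = 2·Na + glucose + BUN/2.8
= 2·137 + 8.1 + 81/2.8
= 274 + 8.10 + 28.93
= 311.03 mOsm/kg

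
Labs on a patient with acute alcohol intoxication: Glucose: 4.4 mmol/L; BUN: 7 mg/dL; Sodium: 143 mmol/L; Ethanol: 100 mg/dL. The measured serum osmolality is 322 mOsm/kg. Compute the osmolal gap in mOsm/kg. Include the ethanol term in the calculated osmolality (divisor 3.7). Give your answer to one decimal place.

Calculated osmolality = 2·Na + glucose + BUN/2.8 + ethanol/3.7
= 2·143 + 4.4 + 7/2.8 + 100/3.7
= 286 + 4.40 + 2.50 + 27.03
= 319.93 mOsm/kg ≈ 319.9 mOsm/kg
Osmolar gap = measured − calculated = 322 − 319.9 = 2.1 mOsm/kg

2.1 mOsm/kg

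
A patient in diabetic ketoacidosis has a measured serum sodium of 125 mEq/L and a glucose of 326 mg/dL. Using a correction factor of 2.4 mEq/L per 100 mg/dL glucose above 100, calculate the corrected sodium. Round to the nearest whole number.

Corrected Na = measured Na + 2.4 · (glucose − 100)/100
= 125 + 2.4 · (326 − 100)/100
= 125 + 5.4
= 130.4 mEq/L

130 mEq/L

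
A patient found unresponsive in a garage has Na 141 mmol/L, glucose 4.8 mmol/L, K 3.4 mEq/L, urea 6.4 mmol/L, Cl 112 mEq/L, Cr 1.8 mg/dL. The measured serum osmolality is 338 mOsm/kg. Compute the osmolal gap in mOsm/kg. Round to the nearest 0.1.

44.8 mOsm/kg

Calculated osmolality = 2·Na + glucose + urea
= 2·141 + 4.8 + 6.4
= 282 + 4.80 + 6.40
= 293.2 mOsm/kg ≈ 293.2 mOsm/kg
Osmolar gap = measured − calculated = 338 − 293.2 = 44.8 mOsm/kg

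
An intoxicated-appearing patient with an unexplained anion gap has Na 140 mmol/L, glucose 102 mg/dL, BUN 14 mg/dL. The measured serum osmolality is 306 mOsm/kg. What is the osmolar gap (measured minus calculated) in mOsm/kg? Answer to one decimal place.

Calculated osmolality = 2·Na + glucose/18 + BUN/2.8
= 2·140 + 102/18 + 14/2.8
= 280 + 5.67 + 5
= 290.67 mOsm/kg ≈ 290.7 mOsm/kg
Osmolar gap = measured − calculated = 306 − 290.7 = 15.3 mOsm/kg

15.3 mOsm/kg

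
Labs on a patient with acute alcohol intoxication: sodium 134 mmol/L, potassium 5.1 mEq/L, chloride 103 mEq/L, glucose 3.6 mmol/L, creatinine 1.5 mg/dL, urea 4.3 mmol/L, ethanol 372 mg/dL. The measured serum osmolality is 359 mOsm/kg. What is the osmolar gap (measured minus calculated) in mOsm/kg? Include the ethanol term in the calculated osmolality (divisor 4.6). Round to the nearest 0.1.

Calculated osmolality = 2·Na + glucose + urea + ethanol/4.6
= 2·134 + 3.6 + 4.3 + 372/4.6
= 268 + 3.60 + 4.30 + 80.87
= 356.77 mOsm/kg ≈ 356.8 mOsm/kg
Osmolar gap = measured − calculated = 359 − 356.8 = 2.2 mOsm/kg

2.2 mOsm/kg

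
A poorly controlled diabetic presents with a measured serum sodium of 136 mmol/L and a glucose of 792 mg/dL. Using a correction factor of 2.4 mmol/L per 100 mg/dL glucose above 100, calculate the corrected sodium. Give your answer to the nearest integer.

153 mmol/L

Corrected Na = measured Na + 2.4 · (glucose − 100)/100
= 136 + 2.4 · (792 − 100)/100
= 136 + 16.6
= 152.6 mmol/L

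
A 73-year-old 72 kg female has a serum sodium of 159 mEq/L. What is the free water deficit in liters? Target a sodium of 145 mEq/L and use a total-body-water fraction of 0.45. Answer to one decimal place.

3.1 L

TBW = 0.45 · 72 = 32.4 L
Free water deficit = TBW · (Na/145 − 1)
= 32.4 · (159/145 − 1)
= 32.4 · 0.0966
= 3.13 L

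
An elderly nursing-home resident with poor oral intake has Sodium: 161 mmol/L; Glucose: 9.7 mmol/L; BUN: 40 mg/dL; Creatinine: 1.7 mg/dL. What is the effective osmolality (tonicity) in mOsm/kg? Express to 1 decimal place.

Effective osmolality excludes urea (freely permeant across cell membranes):
2·Na + glucose
= 2·161 + 9.7
= 322 + 9.7
= 331.7 mOsm/kg

331.7 mOsm/kg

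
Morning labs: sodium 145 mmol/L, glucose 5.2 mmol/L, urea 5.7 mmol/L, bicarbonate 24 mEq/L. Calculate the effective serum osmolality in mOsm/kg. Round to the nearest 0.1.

295.2 mOsm/kg

Effective osmolality excludes urea (freely permeant across cell membranes):
2·Na + glucose
= 2·145 + 5.2
= 290 + 5.2
= 295.2 mOsm/kg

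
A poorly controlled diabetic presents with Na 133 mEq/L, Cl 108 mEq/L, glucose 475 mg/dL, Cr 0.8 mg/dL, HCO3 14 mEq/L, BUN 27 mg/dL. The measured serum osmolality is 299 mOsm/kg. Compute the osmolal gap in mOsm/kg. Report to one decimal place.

-3.0 mOsm/kg

Calculated osmolality = 2·Na + glucose/18 + BUN/2.8
= 2·133 + 475/18 + 27/2.8
= 266 + 26.39 + 9.64
= 302.03 mOsm/kg ≈ 302.0 mOsm/kg
Osmolar gap = measured − calculated = 299 − 302.0 = -3.0 mOsm/kg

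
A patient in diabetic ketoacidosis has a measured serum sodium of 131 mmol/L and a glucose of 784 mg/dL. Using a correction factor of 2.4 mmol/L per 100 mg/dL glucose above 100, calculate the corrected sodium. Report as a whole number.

147 mmol/L

Corrected Na = measured Na + 2.4 · (glucose − 100)/100
= 131 + 2.4 · (784 − 100)/100
= 131 + 16.4
= 147.4 mmol/L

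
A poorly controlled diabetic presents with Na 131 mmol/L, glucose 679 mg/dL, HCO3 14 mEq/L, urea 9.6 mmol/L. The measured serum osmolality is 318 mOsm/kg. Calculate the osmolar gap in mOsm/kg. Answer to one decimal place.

Calculated osmolality = 2·Na + glucose/18 + urea
= 2·131 + 679/18 + 9.6
= 262 + 37.72 + 9.60
= 309.32 mOsm/kg ≈ 309.3 mOsm/kg
Osmolar gap = measured − calculated = 318 − 309.3 = 8.7 mOsm/kg

8.7 mOsm/kg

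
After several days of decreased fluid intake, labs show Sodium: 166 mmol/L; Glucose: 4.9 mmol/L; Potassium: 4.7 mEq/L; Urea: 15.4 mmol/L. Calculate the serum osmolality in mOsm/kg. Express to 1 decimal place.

352.3 mOsm/kg

Calculated osmolality = 2·Na + glucose + urea
= 2·166 + 4.9 + 15.4
= 332 + 4.90 + 15.40
= 352.3 mOsm/kg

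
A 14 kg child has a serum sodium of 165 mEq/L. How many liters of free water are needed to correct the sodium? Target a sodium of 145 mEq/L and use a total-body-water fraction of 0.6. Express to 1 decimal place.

1.2 L

TBW = 0.6 · 14 = 8.4 L
Free water deficit = TBW · (Na/145 − 1)
= 8.4 · (165/145 − 1)
= 8.4 · 0.1379
= 1.16 L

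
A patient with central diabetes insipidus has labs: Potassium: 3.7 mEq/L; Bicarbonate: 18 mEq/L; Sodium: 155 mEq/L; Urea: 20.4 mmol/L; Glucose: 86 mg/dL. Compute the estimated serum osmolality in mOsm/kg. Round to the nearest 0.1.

Calculated osmolality = 2·Na + glucose/18 + urea
= 2·155 + 86/18 + 20.4
= 310 + 4.78 + 20.40
= 335.18 mOsm/kg

335.2 mOsm/kg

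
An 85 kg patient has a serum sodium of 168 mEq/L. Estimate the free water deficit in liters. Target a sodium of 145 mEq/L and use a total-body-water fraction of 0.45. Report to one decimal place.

6.1 L

TBW = 0.45 · 85 = 38.25 L
Free water deficit = TBW · (Na/145 − 1)
= 38.25 · (168/145 − 1)
= 38.25 · 0.1586
= 6.07 L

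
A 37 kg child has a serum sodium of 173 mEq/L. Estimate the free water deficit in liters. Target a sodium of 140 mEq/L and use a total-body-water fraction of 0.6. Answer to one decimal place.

5.2 L

TBW = 0.6 · 37 = 22.2 L
Free water deficit = TBW · (Na/140 − 1)
= 22.2 · (173/140 − 1)
= 22.2 · 0.2357
= 5.23 L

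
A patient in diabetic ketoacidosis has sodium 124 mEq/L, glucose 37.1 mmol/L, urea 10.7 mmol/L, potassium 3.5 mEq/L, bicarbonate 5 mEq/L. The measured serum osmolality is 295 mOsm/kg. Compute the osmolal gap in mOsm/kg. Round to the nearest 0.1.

-0.8 mOsm/kg

Calculated osmolality = 2·Na + glucose + urea
= 2·124 + 37.1 + 10.7
= 248 + 37.10 + 10.70
= 295.8 mOsm/kg ≈ 295.8 mOsm/kg
Osmolar gap = measured − calculated = 295 − 295.8 = -0.8 mOsm/kg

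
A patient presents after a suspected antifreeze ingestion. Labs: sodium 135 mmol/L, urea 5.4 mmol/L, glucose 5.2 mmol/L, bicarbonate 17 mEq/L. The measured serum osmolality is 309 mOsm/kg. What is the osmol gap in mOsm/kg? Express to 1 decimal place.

28.4 mOsm/kg

Calculated osmolality = 2·Na + glucose + urea
= 2·135 + 5.2 + 5.4
= 270 + 5.20 + 5.40
= 280.6 mOsm/kg ≈ 280.6 mOsm/kg
Osmolar gap = measured − calculated = 309 − 280.6 = 28.4 mOsm/kg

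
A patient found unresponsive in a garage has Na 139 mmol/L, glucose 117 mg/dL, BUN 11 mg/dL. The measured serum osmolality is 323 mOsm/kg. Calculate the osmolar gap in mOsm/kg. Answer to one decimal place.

Calculated osmolality = 2·Na + glucose/18 + BUN/2.8
= 2·139 + 117/18 + 11/2.8
= 278 + 6.50 + 3.93
= 288.43 mOsm/kg ≈ 288.4 mOsm/kg
Osmolar gap = measured − calculated = 323 − 288.4 = 34.6 mOsm/kg

34.6 mOsm/kg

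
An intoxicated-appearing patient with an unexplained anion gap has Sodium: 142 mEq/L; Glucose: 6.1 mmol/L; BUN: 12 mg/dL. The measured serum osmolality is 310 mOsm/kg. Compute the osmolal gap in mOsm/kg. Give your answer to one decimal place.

15.6 mOsm/kg

Calculated osmolality = 2·Na + glucose + BUN/2.8
= 2·142 + 6.1 + 12/2.8
= 284 + 6.10 + 4.29
= 294.39 mOsm/kg ≈ 294.4 mOsm/kg
Osmolar gap = measured − calculated = 310 − 294.4 = 15.6 mOsm/kg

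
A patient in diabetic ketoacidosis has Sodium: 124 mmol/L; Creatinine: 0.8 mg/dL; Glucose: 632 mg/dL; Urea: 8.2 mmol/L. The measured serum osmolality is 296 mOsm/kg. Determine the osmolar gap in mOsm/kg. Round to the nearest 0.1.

4.7 mOsm/kg

Calculated osmolality = 2·Na + glucose/18 + urea
= 2·124 + 632/18 + 8.2
= 248 + 35.11 + 8.20
= 291.31 mOsm/kg ≈ 291.3 mOsm/kg
Osmolar gap = measured − calculated = 296 − 291.3 = 4.7 mOsm/kg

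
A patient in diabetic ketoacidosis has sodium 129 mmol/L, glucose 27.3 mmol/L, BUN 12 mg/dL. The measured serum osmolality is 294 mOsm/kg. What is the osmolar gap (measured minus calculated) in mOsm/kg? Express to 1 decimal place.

Calculated osmolality = 2·Na + glucose + BUN/2.8
= 2·129 + 27.3 + 12/2.8
= 258 + 27.30 + 4.29
= 289.59 mOsm/kg ≈ 289.6 mOsm/kg
Osmolar gap = measured − calculated = 294 − 289.6 = 4.4 mOsm/kg

4.4 mOsm/kg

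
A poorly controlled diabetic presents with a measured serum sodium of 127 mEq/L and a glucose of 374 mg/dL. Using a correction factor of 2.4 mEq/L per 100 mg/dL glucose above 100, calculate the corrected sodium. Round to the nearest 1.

Corrected Na = measured Na + 2.4 · (glucose − 100)/100
= 127 + 2.4 · (374 − 100)/100
= 127 + 6.6
= 133.6 mEq/L

134 mEq/L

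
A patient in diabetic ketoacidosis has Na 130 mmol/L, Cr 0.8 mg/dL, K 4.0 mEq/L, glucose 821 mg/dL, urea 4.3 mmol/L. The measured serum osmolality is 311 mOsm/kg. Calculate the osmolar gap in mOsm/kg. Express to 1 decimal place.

Calculated osmolality = 2·Na + glucose/18 + urea
= 2·130 + 821/18 + 4.3
= 260 + 45.61 + 4.30
= 309.91 mOsm/kg ≈ 309.9 mOsm/kg
Osmolar gap = measured − calculated = 311 − 309.9 = 1.1 mOsm/kg

1.1 mOsm/kg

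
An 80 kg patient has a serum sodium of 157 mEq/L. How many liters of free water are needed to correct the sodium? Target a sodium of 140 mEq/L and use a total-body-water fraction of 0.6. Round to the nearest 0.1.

5.8 L

TBW = 0.6 · 80 = 48 L
Free water deficit = TBW · (Na/140 − 1)
= 48 · (157/140 − 1)
= 48 · 0.1214
= 5.83 L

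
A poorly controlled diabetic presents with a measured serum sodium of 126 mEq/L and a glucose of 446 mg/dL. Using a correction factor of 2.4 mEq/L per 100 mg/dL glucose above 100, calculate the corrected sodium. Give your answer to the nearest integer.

134 mEq/L

Corrected Na = measured Na + 2.4 · (glucose − 100)/100
= 126 + 2.4 · (446 − 100)/100
= 126 + 8.3
= 134.3 mEq/L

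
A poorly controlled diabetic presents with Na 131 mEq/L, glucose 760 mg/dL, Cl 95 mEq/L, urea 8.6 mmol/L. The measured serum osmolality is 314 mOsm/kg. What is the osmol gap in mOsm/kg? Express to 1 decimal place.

1.2 mOsm/kg

Calculated osmolality = 2·Na + glucose/18 + urea
= 2·131 + 760/18 + 8.6
= 262 + 42.22 + 8.60
= 312.82 mOsm/kg ≈ 312.8 mOsm/kg
Osmolar gap = measured − calculated = 314 − 312.8 = 1.2 mOsm/kg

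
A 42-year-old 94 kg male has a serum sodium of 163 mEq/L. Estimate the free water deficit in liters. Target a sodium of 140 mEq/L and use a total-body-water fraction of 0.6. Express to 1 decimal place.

TBW = 0.6 · 94 = 56.4 L
Free water deficit = TBW · (Na/140 − 1)
= 56.4 · (163/140 − 1)
= 56.4 · 0.1643
= 9.27 L

9.3 L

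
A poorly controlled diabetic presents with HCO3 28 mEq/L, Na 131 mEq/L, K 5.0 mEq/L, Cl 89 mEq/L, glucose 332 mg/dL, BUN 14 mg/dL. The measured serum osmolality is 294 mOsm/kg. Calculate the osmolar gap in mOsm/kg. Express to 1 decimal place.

8.6 mOsm/kg

Calculated osmolality = 2·Na + glucose/18 + BUN/2.8
= 2·131 + 332/18 + 14/2.8
= 262 + 18.44 + 5
= 285.44 mOsm/kg ≈ 285.4 mOsm/kg
Osmolar gap = measured − calculated = 294 − 285.4 = 8.6 mOsm/kg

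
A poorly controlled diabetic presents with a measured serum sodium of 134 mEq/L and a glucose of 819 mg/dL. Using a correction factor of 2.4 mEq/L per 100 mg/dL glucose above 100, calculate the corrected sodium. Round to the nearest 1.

151 mEq/L

Corrected Na = measured Na + 2.4 · (glucose − 100)/100
= 134 + 2.4 · (819 − 100)/100
= 134 + 17.3
= 151.3 mEq/L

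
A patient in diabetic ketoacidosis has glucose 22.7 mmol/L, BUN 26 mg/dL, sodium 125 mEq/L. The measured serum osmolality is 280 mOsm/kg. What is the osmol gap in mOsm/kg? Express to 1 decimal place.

Calculated osmolality = 2·Na + glucose + BUN/2.8
= 2·125 + 22.7 + 26/2.8
= 250 + 22.70 + 9.29
= 281.99 mOsm/kg ≈ 282.0 mOsm/kg
Osmolar gap = measured − calculated = 280 − 282.0 = -2.0 mOsm/kg

-2.0 mOsm/kg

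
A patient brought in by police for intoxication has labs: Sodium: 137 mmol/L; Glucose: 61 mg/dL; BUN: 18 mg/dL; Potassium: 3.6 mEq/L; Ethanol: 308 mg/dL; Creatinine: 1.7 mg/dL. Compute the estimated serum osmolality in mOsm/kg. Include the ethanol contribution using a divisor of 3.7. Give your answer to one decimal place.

367.1 mOsm/kg

Calculated osmolality = 2·Na + glucose/18 + BUN/2.8 + ethanol/3.7
= 2·137 + 61/18 + 18/2.8 + 308/3.7
= 274 + 3.39 + 6.43 + 83.24
= 367.06 mOsm/kg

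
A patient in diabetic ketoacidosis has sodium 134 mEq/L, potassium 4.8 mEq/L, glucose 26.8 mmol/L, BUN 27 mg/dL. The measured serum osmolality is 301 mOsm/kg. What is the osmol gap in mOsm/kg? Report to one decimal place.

-3.4 mOsm/kg

Calculated osmolality = 2·Na + glucose + BUN/2.8
= 2·134 + 26.8 + 27/2.8
= 268 + 26.80 + 9.64
= 304.44 mOsm/kg ≈ 304.4 mOsm/kg
Osmolar gap = measured − calculated = 301 − 304.4 = -3.4 mOsm/kg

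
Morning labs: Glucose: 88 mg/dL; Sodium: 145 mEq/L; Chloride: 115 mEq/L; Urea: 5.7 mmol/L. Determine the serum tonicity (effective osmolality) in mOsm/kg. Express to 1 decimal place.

294.9 mOsm/kg

Effective osmolality excludes urea (freely permeant across cell membranes):
2·Na + glucose/18
= 2·145 + 88/18
= 290 + 4.89
= 294.89 mOsm/kg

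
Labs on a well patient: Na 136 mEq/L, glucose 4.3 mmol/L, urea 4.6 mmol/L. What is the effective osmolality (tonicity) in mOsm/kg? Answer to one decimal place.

276.3 mOsm/kg

Effective osmolality excludes urea (freely permeant across cell membranes):
2·Na + glucose
= 2·136 + 4.3
= 272 + 4.3
= 276.3 mOsm/kg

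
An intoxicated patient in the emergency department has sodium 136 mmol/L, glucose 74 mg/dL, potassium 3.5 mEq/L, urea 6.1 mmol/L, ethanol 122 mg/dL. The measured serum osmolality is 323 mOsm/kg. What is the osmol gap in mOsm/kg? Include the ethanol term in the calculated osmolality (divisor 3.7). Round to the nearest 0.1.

Calculated osmolality = 2·Na + glucose/18 + urea + ethanol/3.7
= 2·136 + 74/18 + 6.1 + 122/3.7
= 272 + 4.11 + 6.10 + 32.97
= 315.18 mOsm/kg ≈ 315.2 mOsm/kg
Osmolar gap = measured − calculated = 323 − 315.2 = 7.8 mOsm/kg

7.8 mOsm/kg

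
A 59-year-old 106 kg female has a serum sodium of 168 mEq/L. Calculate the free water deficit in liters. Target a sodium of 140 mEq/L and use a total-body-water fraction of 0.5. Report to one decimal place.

TBW = 0.5 · 106 = 53 L
Free water deficit = TBW · (Na/140 − 1)
= 53 · (168/140 − 1)
= 53 · 0.2
= 10.6 L

10.6 L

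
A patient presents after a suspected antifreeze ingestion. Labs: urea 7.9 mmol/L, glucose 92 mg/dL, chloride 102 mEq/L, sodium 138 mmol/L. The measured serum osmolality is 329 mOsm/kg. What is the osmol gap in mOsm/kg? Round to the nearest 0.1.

40.0 mOsm/kg

Calculated osmolality = 2·Na + glucose/18 + urea
= 2·138 + 92/18 + 7.9
= 276 + 5.11 + 7.90
= 289.01 mOsm/kg ≈ 289.0 mOsm/kg
Osmolar gap = measured − calculated = 329 − 289.0 = 40.0 mOsm/kg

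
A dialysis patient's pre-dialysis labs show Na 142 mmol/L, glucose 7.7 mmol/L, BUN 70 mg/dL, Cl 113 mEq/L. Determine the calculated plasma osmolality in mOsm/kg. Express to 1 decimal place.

Calculated osmolality = 2·Na + glucose + BUN/2.8
= 2·142 + 7.7 + 70/2.8
= 284 + 7.70 + 25
= 316.7 mOsm/kg

316.7 mOsm/kg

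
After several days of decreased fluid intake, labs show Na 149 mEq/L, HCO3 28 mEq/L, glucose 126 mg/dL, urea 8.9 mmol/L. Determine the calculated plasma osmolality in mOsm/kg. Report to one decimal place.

Calculated osmolality = 2·Na + glucose/18 + urea
= 2·149 + 126/18 + 8.9
= 298 + 7 + 8.90
= 313.9 mOsm/kg

313.9 mOsm/kg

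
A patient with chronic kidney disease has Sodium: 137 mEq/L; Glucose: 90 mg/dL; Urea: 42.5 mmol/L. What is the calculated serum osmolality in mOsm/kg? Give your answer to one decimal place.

Calculated osmolality = 2·Na + glucose/18 + urea
= 2·137 + 90/18 + 42.5
= 274 + 5 + 42.50
= 321.5 mOsm/kg

321.5 mOsm/kg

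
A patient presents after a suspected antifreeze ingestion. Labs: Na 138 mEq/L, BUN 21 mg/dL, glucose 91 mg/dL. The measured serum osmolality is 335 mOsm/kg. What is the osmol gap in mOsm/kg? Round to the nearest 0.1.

46.4 mOsm/kg

Calculated osmolality = 2·Na + glucose/18 + BUN/2.8
= 2·138 + 91/18 + 21/2.8
= 276 + 5.06 + 7.50
= 288.56 mOsm/kg ≈ 288.6 mOsm/kg
Osmolar gap = measured − calculated = 335 − 288.6 = 46.4 mOsm/kg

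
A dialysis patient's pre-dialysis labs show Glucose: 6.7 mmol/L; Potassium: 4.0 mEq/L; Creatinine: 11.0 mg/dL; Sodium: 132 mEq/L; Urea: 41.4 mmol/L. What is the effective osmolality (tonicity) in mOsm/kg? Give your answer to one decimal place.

Effective osmolality excludes urea (freely permeant across cell membranes):
2·Na + glucose
= 2·132 + 6.7
= 264 + 6.7
= 270.7 mOsm/kg

270.7 mOsm/kg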